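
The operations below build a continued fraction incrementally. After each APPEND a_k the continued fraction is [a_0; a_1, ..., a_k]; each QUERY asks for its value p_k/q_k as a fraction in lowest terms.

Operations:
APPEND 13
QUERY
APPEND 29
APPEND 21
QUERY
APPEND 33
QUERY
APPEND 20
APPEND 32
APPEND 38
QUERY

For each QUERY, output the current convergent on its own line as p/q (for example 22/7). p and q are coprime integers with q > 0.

APPEND 13: p_0 = 13·1 + 0 = 13, q_0 = 13·0 + 1 = 1 → 13/1
APPEND 29: p_1 = 29·13 + 1 = 378, q_1 = 29·1 + 0 = 29 → 378/29
APPEND 21: p_2 = 21·378 + 13 = 7951, q_2 = 21·29 + 1 = 610 → 7951/610
APPEND 33: p_3 = 33·7951 + 378 = 262761, q_3 = 33·610 + 29 = 20159 → 262761/20159
APPEND 20: p_4 = 20·262761 + 7951 = 5263171, q_4 = 20·20159 + 610 = 403790 → 5263171/403790
APPEND 32: p_5 = 32·5263171 + 262761 = 168684233, q_5 = 32·403790 + 20159 = 12941439 → 168684233/12941439
APPEND 38: p_6 = 38·168684233 + 5263171 = 6415264025, q_6 = 38·12941439 + 403790 = 492178472 → 6415264025/492178472

13/1
7951/610
262761/20159
6415264025/492178472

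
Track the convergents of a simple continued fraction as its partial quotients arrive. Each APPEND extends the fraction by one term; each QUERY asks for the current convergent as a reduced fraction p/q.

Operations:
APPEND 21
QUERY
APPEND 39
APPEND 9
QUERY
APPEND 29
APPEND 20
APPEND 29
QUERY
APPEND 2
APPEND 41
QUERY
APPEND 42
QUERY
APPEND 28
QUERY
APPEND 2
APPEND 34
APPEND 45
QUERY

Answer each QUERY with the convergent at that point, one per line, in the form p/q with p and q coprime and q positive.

21/1
7401/352
125390498/5963715
10584382955/503405317
444799181487/21155156036
12464961464591/592847774325
39409622817340834/1874366578718891

APPEND 21: p_0 = 21·1 + 0 = 21, q_0 = 21·0 + 1 = 1 → 21/1
APPEND 39: p_1 = 39·21 + 1 = 820, q_1 = 39·1 + 0 = 39 → 820/39
APPEND 9: p_2 = 9·820 + 21 = 7401, q_2 = 9·39 + 1 = 352 → 7401/352
APPEND 29: p_3 = 29·7401 + 820 = 215449, q_3 = 29·352 + 39 = 10247 → 215449/10247
APPEND 20: p_4 = 20·215449 + 7401 = 4316381, q_4 = 20·10247 + 352 = 205292 → 4316381/205292
APPEND 29: p_5 = 29·4316381 + 215449 = 125390498, q_5 = 29·205292 + 10247 = 5963715 → 125390498/5963715
APPEND 2: p_6 = 2·125390498 + 4316381 = 255097377, q_6 = 2·5963715 + 205292 = 12132722 → 255097377/12132722
APPEND 41: p_7 = 41·255097377 + 125390498 = 10584382955, q_7 = 41·12132722 + 5963715 = 503405317 → 10584382955/503405317
APPEND 42: p_8 = 42·10584382955 + 255097377 = 444799181487, q_8 = 42·503405317 + 12132722 = 21155156036 → 444799181487/21155156036
APPEND 28: p_9 = 28·444799181487 + 10584382955 = 12464961464591, q_9 = 28·21155156036 + 503405317 = 592847774325 → 12464961464591/592847774325
APPEND 2: p_10 = 2·12464961464591 + 444799181487 = 25374722110669, q_10 = 2·592847774325 + 21155156036 = 1206850704686 → 25374722110669/1206850704686
APPEND 34: p_11 = 34·25374722110669 + 12464961464591 = 875205513227337, q_11 = 34·1206850704686 + 592847774325 = 41625771733649 → 875205513227337/41625771733649
APPEND 45: p_12 = 45·875205513227337 + 25374722110669 = 39409622817340834, q_12 = 45·41625771733649 + 1206850704686 = 1874366578718891 → 39409622817340834/1874366578718891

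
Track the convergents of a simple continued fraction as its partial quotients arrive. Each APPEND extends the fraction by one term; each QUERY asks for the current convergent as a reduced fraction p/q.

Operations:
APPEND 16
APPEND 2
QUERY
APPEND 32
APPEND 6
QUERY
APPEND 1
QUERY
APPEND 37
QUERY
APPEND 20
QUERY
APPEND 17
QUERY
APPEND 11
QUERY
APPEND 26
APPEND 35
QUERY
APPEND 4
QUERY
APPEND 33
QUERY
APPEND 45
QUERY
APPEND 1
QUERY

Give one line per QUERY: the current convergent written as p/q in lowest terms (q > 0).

33/2
6465/392
7537/457
285334/17301
5714217/346477
97427023/5907410
1077411470/65327987
984931794975/59720555507
3967837305143/240586657100
131923562864694/7999080239807
5940528166216373/360199197448415
6072451729081067/368198277688222

APPEND 16: p_0 = 16·1 + 0 = 16, q_0 = 16·0 + 1 = 1 → 16/1
APPEND 2: p_1 = 2·16 + 1 = 33, q_1 = 2·1 + 0 = 2 → 33/2
APPEND 32: p_2 = 32·33 + 16 = 1072, q_2 = 32·2 + 1 = 65 → 1072/65
APPEND 6: p_3 = 6·1072 + 33 = 6465, q_3 = 6·65 + 2 = 392 → 6465/392
APPEND 1: p_4 = 1·6465 + 1072 = 7537, q_4 = 1·392 + 65 = 457 → 7537/457
APPEND 37: p_5 = 37·7537 + 6465 = 285334, q_5 = 37·457 + 392 = 17301 → 285334/17301
APPEND 20: p_6 = 20·285334 + 7537 = 5714217, q_6 = 20·17301 + 457 = 346477 → 5714217/346477
APPEND 17: p_7 = 17·5714217 + 285334 = 97427023, q_7 = 17·346477 + 17301 = 5907410 → 97427023/5907410
APPEND 11: p_8 = 11·97427023 + 5714217 = 1077411470, q_8 = 11·5907410 + 346477 = 65327987 → 1077411470/65327987
APPEND 26: p_9 = 26·1077411470 + 97427023 = 28110125243, q_9 = 26·65327987 + 5907410 = 1704435072 → 28110125243/1704435072
APPEND 35: p_10 = 35·28110125243 + 1077411470 = 984931794975, q_10 = 35·1704435072 + 65327987 = 59720555507 → 984931794975/59720555507
APPEND 4: p_11 = 4·984931794975 + 28110125243 = 3967837305143, q_11 = 4·59720555507 + 1704435072 = 240586657100 → 3967837305143/240586657100
APPEND 33: p_12 = 33·3967837305143 + 984931794975 = 131923562864694, q_12 = 33·240586657100 + 59720555507 = 7999080239807 → 131923562864694/7999080239807
APPEND 45: p_13 = 45·131923562864694 + 3967837305143 = 5940528166216373, q_13 = 45·7999080239807 + 240586657100 = 360199197448415 → 5940528166216373/360199197448415
APPEND 1: p_14 = 1·5940528166216373 + 131923562864694 = 6072451729081067, q_14 = 1·360199197448415 + 7999080239807 = 368198277688222 → 6072451729081067/368198277688222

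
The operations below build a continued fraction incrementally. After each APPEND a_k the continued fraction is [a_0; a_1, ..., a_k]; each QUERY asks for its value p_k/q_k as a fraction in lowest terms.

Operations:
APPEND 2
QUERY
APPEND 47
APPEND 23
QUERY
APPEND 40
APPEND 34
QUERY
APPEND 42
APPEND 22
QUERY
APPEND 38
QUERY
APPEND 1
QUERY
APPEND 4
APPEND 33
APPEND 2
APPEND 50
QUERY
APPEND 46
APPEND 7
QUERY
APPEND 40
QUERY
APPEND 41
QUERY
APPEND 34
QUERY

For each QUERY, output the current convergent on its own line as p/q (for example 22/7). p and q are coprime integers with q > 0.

APPEND 2: p_0 = 2·1 + 0 = 2, q_0 = 2·0 + 1 = 1 → 2/1
APPEND 47: p_1 = 47·2 + 1 = 95, q_1 = 47·1 + 0 = 47 → 95/47
APPEND 23: p_2 = 23·95 + 2 = 2187, q_2 = 23·47 + 1 = 1082 → 2187/1082
APPEND 40: p_3 = 40·2187 + 95 = 87575, q_3 = 40·1082 + 47 = 43327 → 87575/43327
APPEND 34: p_4 = 34·87575 + 2187 = 2979737, q_4 = 34·43327 + 1082 = 1474200 → 2979737/1474200
APPEND 42: p_5 = 42·2979737 + 87575 = 125236529, q_5 = 42·1474200 + 43327 = 61959727 → 125236529/61959727
APPEND 22: p_6 = 22·125236529 + 2979737 = 2758183375, q_6 = 22·61959727 + 1474200 = 1364588194 → 2758183375/1364588194
APPEND 38: p_7 = 38·2758183375 + 125236529 = 104936204779, q_7 = 38·1364588194 + 61959727 = 51916311099 → 104936204779/51916311099
APPEND 1: p_8 = 1·104936204779 + 2758183375 = 107694388154, q_8 = 1·51916311099 + 1364588194 = 53280899293 → 107694388154/53280899293
APPEND 4: p_9 = 4·107694388154 + 104936204779 = 535713757395, q_9 = 4·53280899293 + 51916311099 = 265039908271 → 535713757395/265039908271
APPEND 33: p_10 = 33·535713757395 + 107694388154 = 17786248382189, q_10 = 33·265039908271 + 53280899293 = 8799597872236 → 17786248382189/8799597872236
APPEND 2: p_11 = 2·17786248382189 + 535713757395 = 36108210521773, q_11 = 2·8799597872236 + 265039908271 = 17864235652743 → 36108210521773/17864235652743
APPEND 50: p_12 = 50·36108210521773 + 17786248382189 = 1823196774470839, q_12 = 50·17864235652743 + 8799597872236 = 902011380509386 → 1823196774470839/902011380509386
APPEND 46: p_13 = 46·1823196774470839 + 36108210521773 = 83903159836180367, q_13 = 46·902011380509386 + 17864235652743 = 41510387739084499 → 83903159836180367/41510387739084499
APPEND 7: p_14 = 7·83903159836180367 + 1823196774470839 = 589145315627733408, q_14 = 7·41510387739084499 + 902011380509386 = 291474725554100879 → 589145315627733408/291474725554100879
APPEND 40: p_15 = 40·589145315627733408 + 83903159836180367 = 23649715784945516687, q_15 = 40·291474725554100879 + 41510387739084499 = 11700499409903119659 → 23649715784945516687/11700499409903119659
APPEND 41: p_16 = 41·23649715784945516687 + 589145315627733408 = 970227492498393917575, q_16 = 41·11700499409903119659 + 291474725554100879 = 480011950531582006898 → 970227492498393917575/480011950531582006898
APPEND 34: p_17 = 34·970227492498393917575 + 23649715784945516687 = 33011384460730338714237, q_17 = 34·480011950531582006898 + 11700499409903119659 = 16332106817483691354191 → 33011384460730338714237/16332106817483691354191

2/1
2187/1082
2979737/1474200
2758183375/1364588194
104936204779/51916311099
107694388154/53280899293
1823196774470839/902011380509386
589145315627733408/291474725554100879
23649715784945516687/11700499409903119659
970227492498393917575/480011950531582006898
33011384460730338714237/16332106817483691354191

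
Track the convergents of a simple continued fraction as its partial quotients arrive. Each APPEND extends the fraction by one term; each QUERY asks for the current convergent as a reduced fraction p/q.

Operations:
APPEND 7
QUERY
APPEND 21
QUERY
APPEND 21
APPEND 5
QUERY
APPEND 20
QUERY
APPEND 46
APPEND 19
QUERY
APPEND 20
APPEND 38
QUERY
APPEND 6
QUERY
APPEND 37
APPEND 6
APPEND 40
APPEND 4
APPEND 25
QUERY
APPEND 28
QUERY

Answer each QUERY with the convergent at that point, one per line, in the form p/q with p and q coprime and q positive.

7/1
148/21
15723/2231
317575/45062
278176862/39471639
212248310556/30116770433
1279068024749/181492130461
1169446819677158764/165937534718451555
32790828513181910911/4652823158179213061

APPEND 7: p_0 = 7·1 + 0 = 7, q_0 = 7·0 + 1 = 1 → 7/1
APPEND 21: p_1 = 21·7 + 1 = 148, q_1 = 21·1 + 0 = 21 → 148/21
APPEND 21: p_2 = 21·148 + 7 = 3115, q_2 = 21·21 + 1 = 442 → 3115/442
APPEND 5: p_3 = 5·3115 + 148 = 15723, q_3 = 5·442 + 21 = 2231 → 15723/2231
APPEND 20: p_4 = 20·15723 + 3115 = 317575, q_4 = 20·2231 + 442 = 45062 → 317575/45062
APPEND 46: p_5 = 46·317575 + 15723 = 14624173, q_5 = 46·45062 + 2231 = 2075083 → 14624173/2075083
APPEND 19: p_6 = 19·14624173 + 317575 = 278176862, q_6 = 19·2075083 + 45062 = 39471639 → 278176862/39471639
APPEND 20: p_7 = 20·278176862 + 14624173 = 5578161413, q_7 = 20·39471639 + 2075083 = 791507863 → 5578161413/791507863
APPEND 38: p_8 = 38·5578161413 + 278176862 = 212248310556, q_8 = 38·791507863 + 39471639 = 30116770433 → 212248310556/30116770433
APPEND 6: p_9 = 6·212248310556 + 5578161413 = 1279068024749, q_9 = 6·30116770433 + 791507863 = 181492130461 → 1279068024749/181492130461
APPEND 37: p_10 = 37·1279068024749 + 212248310556 = 47537765226269, q_10 = 37·181492130461 + 30116770433 = 6745325597490 → 47537765226269/6745325597490
APPEND 6: p_11 = 6·47537765226269 + 1279068024749 = 286505659382363, q_11 = 6·6745325597490 + 181492130461 = 40653445715401 → 286505659382363/40653445715401
APPEND 40: p_12 = 40·286505659382363 + 47537765226269 = 11507764140520789, q_12 = 40·40653445715401 + 6745325597490 = 1632883154213530 → 11507764140520789/1632883154213530
APPEND 4: p_13 = 4·11507764140520789 + 286505659382363 = 46317562221465519, q_13 = 4·1632883154213530 + 40653445715401 = 6572186062569521 → 46317562221465519/6572186062569521
APPEND 25: p_14 = 25·46317562221465519 + 11507764140520789 = 1169446819677158764, q_14 = 25·6572186062569521 + 1632883154213530 = 165937534718451555 → 1169446819677158764/165937534718451555
APPEND 28: p_15 = 28·1169446819677158764 + 46317562221465519 = 32790828513181910911, q_15 = 28·165937534718451555 + 6572186062569521 = 4652823158179213061 → 32790828513181910911/4652823158179213061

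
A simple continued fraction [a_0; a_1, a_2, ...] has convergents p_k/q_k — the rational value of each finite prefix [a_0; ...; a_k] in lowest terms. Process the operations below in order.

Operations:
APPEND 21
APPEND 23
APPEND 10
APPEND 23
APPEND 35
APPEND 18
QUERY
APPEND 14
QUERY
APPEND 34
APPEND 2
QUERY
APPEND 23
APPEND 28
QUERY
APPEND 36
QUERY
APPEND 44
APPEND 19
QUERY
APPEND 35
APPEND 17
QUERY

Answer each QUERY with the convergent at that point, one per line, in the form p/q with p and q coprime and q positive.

APPEND 21: p_0 = 21·1 + 0 = 21, q_0 = 21·0 + 1 = 1 → 21/1
APPEND 23: p_1 = 23·21 + 1 = 484, q_1 = 23·1 + 0 = 23 → 484/23
APPEND 10: p_2 = 10·484 + 21 = 4861, q_2 = 10·23 + 1 = 231 → 4861/231
APPEND 23: p_3 = 23·4861 + 484 = 112287, q_3 = 23·231 + 23 = 5336 → 112287/5336
APPEND 35: p_4 = 35·112287 + 4861 = 3934906, q_4 = 35·5336 + 231 = 186991 → 3934906/186991
APPEND 18: p_5 = 18·3934906 + 112287 = 70940595, q_5 = 18·186991 + 5336 = 3371174 → 70940595/3371174
APPEND 14: p_6 = 14·70940595 + 3934906 = 997103236, q_6 = 14·3371174 + 186991 = 47383427 → 997103236/47383427
APPEND 34: p_7 = 34·997103236 + 70940595 = 33972450619, q_7 = 34·47383427 + 3371174 = 1614407692 → 33972450619/1614407692
APPEND 2: p_8 = 2·33972450619 + 997103236 = 68942004474, q_8 = 2·1614407692 + 47383427 = 3276198811 → 68942004474/3276198811
APPEND 23: p_9 = 23·68942004474 + 33972450619 = 1619638553521, q_9 = 23·3276198811 + 1614407692 = 76966980345 → 1619638553521/76966980345
APPEND 28: p_10 = 28·1619638553521 + 68942004474 = 45418821503062, q_10 = 28·76966980345 + 3276198811 = 2158351648471 → 45418821503062/2158351648471
APPEND 36: p_11 = 36·45418821503062 + 1619638553521 = 1636697212663753, q_11 = 36·2158351648471 + 76966980345 = 77777626325301 → 1636697212663753/77777626325301
APPEND 44: p_12 = 44·1636697212663753 + 45418821503062 = 72060096178708194, q_12 = 44·77777626325301 + 2158351648471 = 3424373909961715 → 72060096178708194/3424373909961715
APPEND 19: p_13 = 19·72060096178708194 + 1636697212663753 = 1370778524608119439, q_13 = 19·3424373909961715 + 77777626325301 = 65140881915597886 → 1370778524608119439/65140881915597886
APPEND 35: p_14 = 35·1370778524608119439 + 72060096178708194 = 48049308457462888559, q_14 = 35·65140881915597886 + 3424373909961715 = 2283355240955887725 → 48049308457462888559/2283355240955887725
APPEND 17: p_15 = 17·48049308457462888559 + 1370778524608119439 = 818209022301477224942, q_15 = 17·2283355240955887725 + 65140881915597886 = 38882179978165689211 → 818209022301477224942/38882179978165689211

70940595/3371174
997103236/47383427
68942004474/3276198811
45418821503062/2158351648471
1636697212663753/77777626325301
1370778524608119439/65140881915597886
818209022301477224942/38882179978165689211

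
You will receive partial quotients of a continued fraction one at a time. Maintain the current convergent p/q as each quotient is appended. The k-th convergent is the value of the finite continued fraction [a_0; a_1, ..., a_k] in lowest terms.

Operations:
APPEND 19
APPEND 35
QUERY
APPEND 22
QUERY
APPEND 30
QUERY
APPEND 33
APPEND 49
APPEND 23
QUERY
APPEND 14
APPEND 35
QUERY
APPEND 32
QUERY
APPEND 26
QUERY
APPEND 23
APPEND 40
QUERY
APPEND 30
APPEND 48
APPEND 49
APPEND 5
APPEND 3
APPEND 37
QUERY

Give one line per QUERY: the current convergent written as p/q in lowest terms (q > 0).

666/35
14671/771
440796/23165
16434877500/863696443
8094512290745/425388109728
259255195515647/13624548780247
6748729595697567/354663656396150
6225950165458085087/327190209492064030
263781615152344782784898621/13862424148636038936084799

APPEND 19: p_0 = 19·1 + 0 = 19, q_0 = 19·0 + 1 = 1 → 19/1
APPEND 35: p_1 = 35·19 + 1 = 666, q_1 = 35·1 + 0 = 35 → 666/35
APPEND 22: p_2 = 22·666 + 19 = 14671, q_2 = 22·35 + 1 = 771 → 14671/771
APPEND 30: p_3 = 30·14671 + 666 = 440796, q_3 = 30·771 + 35 = 23165 → 440796/23165
APPEND 33: p_4 = 33·440796 + 14671 = 14560939, q_4 = 33·23165 + 771 = 765216 → 14560939/765216
APPEND 49: p_5 = 49·14560939 + 440796 = 713926807, q_5 = 49·765216 + 23165 = 37518749 → 713926807/37518749
APPEND 23: p_6 = 23·713926807 + 14560939 = 16434877500, q_6 = 23·37518749 + 765216 = 863696443 → 16434877500/863696443
APPEND 14: p_7 = 14·16434877500 + 713926807 = 230802211807, q_7 = 14·863696443 + 37518749 = 12129268951 → 230802211807/12129268951
APPEND 35: p_8 = 35·230802211807 + 16434877500 = 8094512290745, q_8 = 35·12129268951 + 863696443 = 425388109728 → 8094512290745/425388109728
APPEND 32: p_9 = 32·8094512290745 + 230802211807 = 259255195515647, q_9 = 32·425388109728 + 12129268951 = 13624548780247 → 259255195515647/13624548780247
APPEND 26: p_10 = 26·259255195515647 + 8094512290745 = 6748729595697567, q_10 = 26·13624548780247 + 425388109728 = 354663656396150 → 6748729595697567/354663656396150
APPEND 23: p_11 = 23·6748729595697567 + 259255195515647 = 155480035896559688, q_11 = 23·354663656396150 + 13624548780247 = 8170888645891697 → 155480035896559688/8170888645891697
APPEND 40: p_12 = 40·155480035896559688 + 6748729595697567 = 6225950165458085087, q_12 = 40·8170888645891697 + 354663656396150 = 327190209492064030 → 6225950165458085087/327190209492064030
APPEND 30: p_13 = 30·6225950165458085087 + 155480035896559688 = 186933984999639112298, q_13 = 30·327190209492064030 + 8170888645891697 = 9823877173407812597 → 186933984999639112298/9823877173407812597
APPEND 48: p_14 = 48·186933984999639112298 + 6225950165458085087 = 8979057230148135475391, q_14 = 48·9823877173407812597 + 327190209492064030 = 471873294533067068686 → 8979057230148135475391/471873294533067068686
APPEND 49: p_15 = 49·8979057230148135475391 + 186933984999639112298 = 440160738262258277406457, q_15 = 49·471873294533067068686 + 9823877173407812597 = 23131615309293694178211 → 440160738262258277406457/23131615309293694178211
APPEND 5: p_16 = 5·440160738262258277406457 + 8979057230148135475391 = 2209782748541439522507676, q_16 = 5·23131615309293694178211 + 471873294533067068686 = 116129949841001537959741 → 2209782748541439522507676/116129949841001537959741
APPEND 3: p_17 = 3·2209782748541439522507676 + 440160738262258277406457 = 7069508983886576844929485, q_17 = 3·116129949841001537959741 + 23131615309293694178211 = 371521464832298308057434 → 7069508983886576844929485/371521464832298308057434
APPEND 37: p_18 = 37·7069508983886576844929485 + 2209782748541439522507676 = 263781615152344782784898621, q_18 = 37·371521464832298308057434 + 116129949841001537959741 = 13862424148636038936084799 → 263781615152344782784898621/13862424148636038936084799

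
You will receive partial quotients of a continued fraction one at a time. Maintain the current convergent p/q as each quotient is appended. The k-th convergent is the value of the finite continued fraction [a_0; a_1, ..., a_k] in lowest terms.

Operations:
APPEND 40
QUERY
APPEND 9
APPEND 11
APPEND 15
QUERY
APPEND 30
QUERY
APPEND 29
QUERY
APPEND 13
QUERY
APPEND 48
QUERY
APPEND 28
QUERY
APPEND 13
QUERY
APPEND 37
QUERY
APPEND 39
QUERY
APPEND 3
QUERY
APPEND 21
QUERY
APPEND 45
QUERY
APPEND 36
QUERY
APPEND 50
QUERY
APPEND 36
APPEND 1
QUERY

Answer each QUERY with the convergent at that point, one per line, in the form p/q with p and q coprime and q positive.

40/1
60526/1509
1819791/45370
52834465/1317239
688667836/17169477
33108890593/825452135
927737604440/23129829257
12093697748313/301513232476
448394554292021/11179119430869
17499481315137132/436287171036367
52946838499703417/1320040632539970
1129383089808908889/28157140454375737
50875185879900603422/1268391361079448135
1832636074766230632081/45690246139314508597
91682678924191432207472/2285780698326804877985
3394091756269849222308545/84619576084231094994042

APPEND 40: p_0 = 40·1 + 0 = 40, q_0 = 40·0 + 1 = 1 → 40/1
APPEND 9: p_1 = 9·40 + 1 = 361, q_1 = 9·1 + 0 = 9 → 361/9
APPEND 11: p_2 = 11·361 + 40 = 4011, q_2 = 11·9 + 1 = 100 → 4011/100
APPEND 15: p_3 = 15·4011 + 361 = 60526, q_3 = 15·100 + 9 = 1509 → 60526/1509
APPEND 30: p_4 = 30·60526 + 4011 = 1819791, q_4 = 30·1509 + 100 = 45370 → 1819791/45370
APPEND 29: p_5 = 29·1819791 + 60526 = 52834465, q_5 = 29·45370 + 1509 = 1317239 → 52834465/1317239
APPEND 13: p_6 = 13·52834465 + 1819791 = 688667836, q_6 = 13·1317239 + 45370 = 17169477 → 688667836/17169477
APPEND 48: p_7 = 48·688667836 + 52834465 = 33108890593, q_7 = 48·17169477 + 1317239 = 825452135 → 33108890593/825452135
APPEND 28: p_8 = 28·33108890593 + 688667836 = 927737604440, q_8 = 28·825452135 + 17169477 = 23129829257 → 927737604440/23129829257
APPEND 13: p_9 = 13·927737604440 + 33108890593 = 12093697748313, q_9 = 13·23129829257 + 825452135 = 301513232476 → 12093697748313/301513232476
APPEND 37: p_10 = 37·12093697748313 + 927737604440 = 448394554292021, q_10 = 37·301513232476 + 23129829257 = 11179119430869 → 448394554292021/11179119430869
APPEND 39: p_11 = 39·448394554292021 + 12093697748313 = 17499481315137132, q_11 = 39·11179119430869 + 301513232476 = 436287171036367 → 17499481315137132/436287171036367
APPEND 3: p_12 = 3·17499481315137132 + 448394554292021 = 52946838499703417, q_12 = 3·436287171036367 + 11179119430869 = 1320040632539970 → 52946838499703417/1320040632539970
APPEND 21: p_13 = 21·52946838499703417 + 17499481315137132 = 1129383089808908889, q_13 = 21·1320040632539970 + 436287171036367 = 28157140454375737 → 1129383089808908889/28157140454375737
APPEND 45: p_14 = 45·1129383089808908889 + 52946838499703417 = 50875185879900603422, q_14 = 45·28157140454375737 + 1320040632539970 = 1268391361079448135 → 50875185879900603422/1268391361079448135
APPEND 36: p_15 = 36·50875185879900603422 + 1129383089808908889 = 1832636074766230632081, q_15 = 36·1268391361079448135 + 28157140454375737 = 45690246139314508597 → 1832636074766230632081/45690246139314508597
APPEND 50: p_16 = 50·1832636074766230632081 + 50875185879900603422 = 91682678924191432207472, q_16 = 50·45690246139314508597 + 1268391361079448135 = 2285780698326804877985 → 91682678924191432207472/2285780698326804877985
APPEND 36: p_17 = 36·91682678924191432207472 + 1832636074766230632081 = 3302409077345657790101073, q_17 = 36·2285780698326804877985 + 45690246139314508597 = 82333795385904290116057 → 3302409077345657790101073/82333795385904290116057
APPEND 1: p_18 = 1·3302409077345657790101073 + 91682678924191432207472 = 3394091756269849222308545, q_18 = 1·82333795385904290116057 + 2285780698326804877985 = 84619576084231094994042 → 3394091756269849222308545/84619576084231094994042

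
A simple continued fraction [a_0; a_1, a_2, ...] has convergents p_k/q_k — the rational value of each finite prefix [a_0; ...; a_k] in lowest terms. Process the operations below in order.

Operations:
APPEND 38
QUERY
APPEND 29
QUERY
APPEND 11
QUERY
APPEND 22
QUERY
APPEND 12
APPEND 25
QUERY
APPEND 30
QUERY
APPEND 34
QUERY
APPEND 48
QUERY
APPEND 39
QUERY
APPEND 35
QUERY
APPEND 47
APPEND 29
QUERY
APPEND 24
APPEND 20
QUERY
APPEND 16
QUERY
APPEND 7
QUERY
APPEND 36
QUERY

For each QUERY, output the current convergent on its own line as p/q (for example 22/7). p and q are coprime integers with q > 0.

APPEND 38: p_0 = 38·1 + 0 = 38, q_0 = 38·0 + 1 = 1 → 38/1
APPEND 29: p_1 = 29·38 + 1 = 1103, q_1 = 29·1 + 0 = 29 → 1103/29
APPEND 11: p_2 = 11·1103 + 38 = 12171, q_2 = 11·29 + 1 = 320 → 12171/320
APPEND 22: p_3 = 22·12171 + 1103 = 268865, q_3 = 22·320 + 29 = 7069 → 268865/7069
APPEND 12: p_4 = 12·268865 + 12171 = 3238551, q_4 = 12·7069 + 320 = 85148 → 3238551/85148
APPEND 25: p_5 = 25·3238551 + 268865 = 81232640, q_5 = 25·85148 + 7069 = 2135769 → 81232640/2135769
APPEND 30: p_6 = 30·81232640 + 3238551 = 2440217751, q_6 = 30·2135769 + 85148 = 64158218 → 2440217751/64158218
APPEND 34: p_7 = 34·2440217751 + 81232640 = 83048636174, q_7 = 34·64158218 + 2135769 = 2183515181 → 83048636174/2183515181
APPEND 48: p_8 = 48·83048636174 + 2440217751 = 3988774754103, q_8 = 48·2183515181 + 64158218 = 104872886906 → 3988774754103/104872886906
APPEND 39: p_9 = 39·3988774754103 + 83048636174 = 155645264046191, q_9 = 39·104872886906 + 2183515181 = 4092226104515 → 155645264046191/4092226104515
APPEND 35: p_10 = 35·155645264046191 + 3988774754103 = 5451573016370788, q_10 = 35·4092226104515 + 104872886906 = 143332786544931 → 5451573016370788/143332786544931
APPEND 47: p_11 = 47·5451573016370788 + 155645264046191 = 256379577033473227, q_11 = 47·143332786544931 + 4092226104515 = 6740733193716272 → 256379577033473227/6740733193716272
APPEND 29: p_12 = 29·256379577033473227 + 5451573016370788 = 7440459306987094371, q_12 = 29·6740733193716272 + 143332786544931 = 195624595404316819 → 7440459306987094371/195624595404316819
APPEND 24: p_13 = 24·7440459306987094371 + 256379577033473227 = 178827402944723738131, q_13 = 24·195624595404316819 + 6740733193716272 = 4701731022897319928 → 178827402944723738131/4701731022897319928
APPEND 20: p_14 = 20·178827402944723738131 + 7440459306987094371 = 3583988518201461856991, q_14 = 20·4701731022897319928 + 195624595404316819 = 94230245053350715379 → 3583988518201461856991/94230245053350715379
APPEND 16: p_15 = 16·3583988518201461856991 + 178827402944723738131 = 57522643694168113449987, q_15 = 16·94230245053350715379 + 4701731022897319928 = 1512385651876508765992 → 57522643694168113449987/1512385651876508765992
APPEND 7: p_16 = 7·57522643694168113449987 + 3583988518201461856991 = 406242494377378256006900, q_16 = 7·1512385651876508765992 + 94230245053350715379 = 10680929808188912077323 → 406242494377378256006900/10680929808188912077323
APPEND 36: p_17 = 36·406242494377378256006900 + 57522643694168113449987 = 14682252441279785329698387, q_17 = 36·10680929808188912077323 + 1512385651876508765992 = 386025858746677343549620 → 14682252441279785329698387/386025858746677343549620

38/1
1103/29
12171/320
268865/7069
81232640/2135769
2440217751/64158218
83048636174/2183515181
3988774754103/104872886906
155645264046191/4092226104515
5451573016370788/143332786544931
7440459306987094371/195624595404316819
3583988518201461856991/94230245053350715379
57522643694168113449987/1512385651876508765992
406242494377378256006900/10680929808188912077323
14682252441279785329698387/386025858746677343549620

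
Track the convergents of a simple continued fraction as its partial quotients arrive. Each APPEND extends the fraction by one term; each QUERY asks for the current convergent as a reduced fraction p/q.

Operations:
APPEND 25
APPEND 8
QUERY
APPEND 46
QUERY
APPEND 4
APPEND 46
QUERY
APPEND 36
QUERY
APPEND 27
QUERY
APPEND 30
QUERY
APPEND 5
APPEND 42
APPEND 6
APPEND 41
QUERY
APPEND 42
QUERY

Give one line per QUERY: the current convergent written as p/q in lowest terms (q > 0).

APPEND 25: p_0 = 25·1 + 0 = 25, q_0 = 25·0 + 1 = 1 → 25/1
APPEND 8: p_1 = 8·25 + 1 = 201, q_1 = 8·1 + 0 = 8 → 201/8
APPEND 46: p_2 = 46·201 + 25 = 9271, q_2 = 46·8 + 1 = 369 → 9271/369
APPEND 4: p_3 = 4·9271 + 201 = 37285, q_3 = 4·369 + 8 = 1484 → 37285/1484
APPEND 46: p_4 = 46·37285 + 9271 = 1724381, q_4 = 46·1484 + 369 = 68633 → 1724381/68633
APPEND 36: p_5 = 36·1724381 + 37285 = 62115001, q_5 = 36·68633 + 1484 = 2472272 → 62115001/2472272
APPEND 27: p_6 = 27·62115001 + 1724381 = 1678829408, q_6 = 27·2472272 + 68633 = 66819977 → 1678829408/66819977
APPEND 30: p_7 = 30·1678829408 + 62115001 = 50426997241, q_7 = 30·66819977 + 2472272 = 2007071582 → 50426997241/2007071582
APPEND 5: p_8 = 5·50426997241 + 1678829408 = 253813815613, q_8 = 5·2007071582 + 66819977 = 10102177887 → 253813815613/10102177887
APPEND 42: p_9 = 42·253813815613 + 50426997241 = 10710607252987, q_9 = 42·10102177887 + 2007071582 = 426298542836 → 10710607252987/426298542836
APPEND 6: p_10 = 6·10710607252987 + 253813815613 = 64517457333535, q_10 = 6·426298542836 + 10102177887 = 2567893434903 → 64517457333535/2567893434903
APPEND 41: p_11 = 41·64517457333535 + 10710607252987 = 2655926357927922, q_11 = 41·2567893434903 + 426298542836 = 105709929373859 → 2655926357927922/105709929373859
APPEND 42: p_12 = 42·2655926357927922 + 64517457333535 = 111613424490306259, q_12 = 42·105709929373859 + 2567893434903 = 4442384927136981 → 111613424490306259/4442384927136981

201/8
9271/369
1724381/68633
62115001/2472272
1678829408/66819977
50426997241/2007071582
2655926357927922/105709929373859
111613424490306259/4442384927136981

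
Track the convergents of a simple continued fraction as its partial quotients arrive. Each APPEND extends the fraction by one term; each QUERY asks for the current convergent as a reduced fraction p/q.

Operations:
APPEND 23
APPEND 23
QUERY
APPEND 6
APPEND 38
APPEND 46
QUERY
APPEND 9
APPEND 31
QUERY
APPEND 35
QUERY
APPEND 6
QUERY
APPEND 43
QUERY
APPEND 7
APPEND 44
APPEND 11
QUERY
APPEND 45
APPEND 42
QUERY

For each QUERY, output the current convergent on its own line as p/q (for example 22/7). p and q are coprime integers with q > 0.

APPEND 23: p_0 = 23·1 + 0 = 23, q_0 = 23·0 + 1 = 1 → 23/1
APPEND 23: p_1 = 23·23 + 1 = 530, q_1 = 23·1 + 0 = 23 → 530/23
APPEND 6: p_2 = 6·530 + 23 = 3203, q_2 = 6·23 + 1 = 139 → 3203/139
APPEND 38: p_3 = 38·3203 + 530 = 122244, q_3 = 38·139 + 23 = 5305 → 122244/5305
APPEND 46: p_4 = 46·122244 + 3203 = 5626427, q_4 = 46·5305 + 139 = 244169 → 5626427/244169
APPEND 9: p_5 = 9·5626427 + 122244 = 50760087, q_5 = 9·244169 + 5305 = 2202826 → 50760087/2202826
APPEND 31: p_6 = 31·50760087 + 5626427 = 1579189124, q_6 = 31·2202826 + 244169 = 68531775 → 1579189124/68531775
APPEND 35: p_7 = 35·1579189124 + 50760087 = 55322379427, q_7 = 35·68531775 + 2202826 = 2400814951 → 55322379427/2400814951
APPEND 6: p_8 = 6·55322379427 + 1579189124 = 333513465686, q_8 = 6·2400814951 + 68531775 = 14473421481 → 333513465686/14473421481
APPEND 43: p_9 = 43·333513465686 + 55322379427 = 14396401403925, q_9 = 43·14473421481 + 2400814951 = 624757938634 → 14396401403925/624757938634
APPEND 7: p_10 = 7·14396401403925 + 333513465686 = 101108323293161, q_10 = 7·624757938634 + 14473421481 = 4387778991919 → 101108323293161/4387778991919
APPEND 44: p_11 = 44·101108323293161 + 14396401403925 = 4463162626303009, q_11 = 44·4387778991919 + 624757938634 = 193687033583070 → 4463162626303009/193687033583070
APPEND 11: p_12 = 11·4463162626303009 + 101108323293161 = 49195897212626260, q_12 = 11·193687033583070 + 4387778991919 = 2134945148405689 → 49195897212626260/2134945148405689
APPEND 45: p_13 = 45·49195897212626260 + 4463162626303009 = 2218278537194484709, q_13 = 45·2134945148405689 + 193687033583070 = 96266218711839075 → 2218278537194484709/96266218711839075
APPEND 42: p_14 = 42·2218278537194484709 + 49195897212626260 = 93216894459380984038, q_14 = 42·96266218711839075 + 2134945148405689 = 4045316131045646839 → 93216894459380984038/4045316131045646839

530/23
5626427/244169
1579189124/68531775
55322379427/2400814951
333513465686/14473421481
14396401403925/624757938634
49195897212626260/2134945148405689
93216894459380984038/4045316131045646839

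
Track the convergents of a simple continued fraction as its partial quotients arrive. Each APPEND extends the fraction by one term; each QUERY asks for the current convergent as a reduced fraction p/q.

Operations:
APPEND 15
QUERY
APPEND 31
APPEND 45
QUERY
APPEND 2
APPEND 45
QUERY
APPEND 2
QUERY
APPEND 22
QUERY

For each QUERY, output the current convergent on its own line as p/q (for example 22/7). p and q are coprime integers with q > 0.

APPEND 15: p_0 = 15·1 + 0 = 15, q_0 = 15·0 + 1 = 1 → 15/1
APPEND 31: p_1 = 31·15 + 1 = 466, q_1 = 31·1 + 0 = 31 → 466/31
APPEND 45: p_2 = 45·466 + 15 = 20985, q_2 = 45·31 + 1 = 1396 → 20985/1396
APPEND 2: p_3 = 2·20985 + 466 = 42436, q_3 = 2·1396 + 31 = 2823 → 42436/2823
APPEND 45: p_4 = 45·42436 + 20985 = 1930605, q_4 = 45·2823 + 1396 = 128431 → 1930605/128431
APPEND 2: p_5 = 2·1930605 + 42436 = 3903646, q_5 = 2·128431 + 2823 = 259685 → 3903646/259685
APPEND 22: p_6 = 22·3903646 + 1930605 = 87810817, q_6 = 22·259685 + 128431 = 5841501 → 87810817/5841501

15/1
20985/1396
1930605/128431
3903646/259685
87810817/5841501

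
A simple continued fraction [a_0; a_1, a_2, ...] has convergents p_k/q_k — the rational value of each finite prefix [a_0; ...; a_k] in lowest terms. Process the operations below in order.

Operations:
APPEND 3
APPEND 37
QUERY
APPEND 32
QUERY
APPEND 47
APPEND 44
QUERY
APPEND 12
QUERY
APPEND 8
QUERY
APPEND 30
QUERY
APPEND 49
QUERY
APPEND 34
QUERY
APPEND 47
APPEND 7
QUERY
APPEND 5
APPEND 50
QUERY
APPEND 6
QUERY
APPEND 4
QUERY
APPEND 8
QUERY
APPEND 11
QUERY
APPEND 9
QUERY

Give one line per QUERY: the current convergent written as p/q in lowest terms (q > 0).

112/37
3587/1185
7426431/2453393
89285873/29496448
721713415/238424977
21740688323/7182245758
1066015441242/352168467119
36266265690551/11980910127804
11975329785970524/3956165521445153
3091086801423458474/1021170293106428753
18608103037973500603/6147366041190272190
77523498953317460886/25610634457867517513
638796094664513187691/211032441704130412294
7104280540262962525487/2346967493203302052747
64577320957031175917074/21333739880533848887017

APPEND 3: p_0 = 3·1 + 0 = 3, q_0 = 3·0 + 1 = 1 → 3/1
APPEND 37: p_1 = 37·3 + 1 = 112, q_1 = 37·1 + 0 = 37 → 112/37
APPEND 32: p_2 = 32·112 + 3 = 3587, q_2 = 32·37 + 1 = 1185 → 3587/1185
APPEND 47: p_3 = 47·3587 + 112 = 168701, q_3 = 47·1185 + 37 = 55732 → 168701/55732
APPEND 44: p_4 = 44·168701 + 3587 = 7426431, q_4 = 44·55732 + 1185 = 2453393 → 7426431/2453393
APPEND 12: p_5 = 12·7426431 + 168701 = 89285873, q_5 = 12·2453393 + 55732 = 29496448 → 89285873/29496448
APPEND 8: p_6 = 8·89285873 + 7426431 = 721713415, q_6 = 8·29496448 + 2453393 = 238424977 → 721713415/238424977
APPEND 30: p_7 = 30·721713415 + 89285873 = 21740688323, q_7 = 30·238424977 + 29496448 = 7182245758 → 21740688323/7182245758
APPEND 49: p_8 = 49·21740688323 + 721713415 = 1066015441242, q_8 = 49·7182245758 + 238424977 = 352168467119 → 1066015441242/352168467119
APPEND 34: p_9 = 34·1066015441242 + 21740688323 = 36266265690551, q_9 = 34·352168467119 + 7182245758 = 11980910127804 → 36266265690551/11980910127804
APPEND 47: p_10 = 47·36266265690551 + 1066015441242 = 1705580502897139, q_10 = 47·11980910127804 + 352168467119 = 563454944473907 → 1705580502897139/563454944473907
APPEND 7: p_11 = 7·1705580502897139 + 36266265690551 = 11975329785970524, q_11 = 7·563454944473907 + 11980910127804 = 3956165521445153 → 11975329785970524/3956165521445153
APPEND 5: p_12 = 5·11975329785970524 + 1705580502897139 = 61582229432749759, q_12 = 5·3956165521445153 + 563454944473907 = 20344282551699672 → 61582229432749759/20344282551699672
APPEND 50: p_13 = 50·61582229432749759 + 11975329785970524 = 3091086801423458474, q_13 = 50·20344282551699672 + 3956165521445153 = 1021170293106428753 → 3091086801423458474/1021170293106428753
APPEND 6: p_14 = 6·3091086801423458474 + 61582229432749759 = 18608103037973500603, q_14 = 6·1021170293106428753 + 20344282551699672 = 6147366041190272190 → 18608103037973500603/6147366041190272190
APPEND 4: p_15 = 4·18608103037973500603 + 3091086801423458474 = 77523498953317460886, q_15 = 4·6147366041190272190 + 1021170293106428753 = 25610634457867517513 → 77523498953317460886/25610634457867517513
APPEND 8: p_16 = 8·77523498953317460886 + 18608103037973500603 = 638796094664513187691, q_16 = 8·25610634457867517513 + 6147366041190272190 = 211032441704130412294 → 638796094664513187691/211032441704130412294
APPEND 11: p_17 = 11·638796094664513187691 + 77523498953317460886 = 7104280540262962525487, q_17 = 11·211032441704130412294 + 25610634457867517513 = 2346967493203302052747 → 7104280540262962525487/2346967493203302052747
APPEND 9: p_18 = 9·7104280540262962525487 + 638796094664513187691 = 64577320957031175917074, q_18 = 9·2346967493203302052747 + 211032441704130412294 = 21333739880533848887017 → 64577320957031175917074/21333739880533848887017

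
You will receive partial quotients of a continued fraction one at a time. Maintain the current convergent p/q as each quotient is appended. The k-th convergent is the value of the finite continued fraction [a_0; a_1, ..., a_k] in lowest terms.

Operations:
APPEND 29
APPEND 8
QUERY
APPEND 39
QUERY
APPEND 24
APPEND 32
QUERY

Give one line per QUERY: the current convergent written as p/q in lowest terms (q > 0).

233/8
9116/313
7017660/240953

APPEND 29: p_0 = 29·1 + 0 = 29, q_0 = 29·0 + 1 = 1 → 29/1
APPEND 8: p_1 = 8·29 + 1 = 233, q_1 = 8·1 + 0 = 8 → 233/8
APPEND 39: p_2 = 39·233 + 29 = 9116, q_2 = 39·8 + 1 = 313 → 9116/313
APPEND 24: p_3 = 24·9116 + 233 = 219017, q_3 = 24·313 + 8 = 7520 → 219017/7520
APPEND 32: p_4 = 32·219017 + 9116 = 7017660, q_4 = 32·7520 + 313 = 240953 → 7017660/240953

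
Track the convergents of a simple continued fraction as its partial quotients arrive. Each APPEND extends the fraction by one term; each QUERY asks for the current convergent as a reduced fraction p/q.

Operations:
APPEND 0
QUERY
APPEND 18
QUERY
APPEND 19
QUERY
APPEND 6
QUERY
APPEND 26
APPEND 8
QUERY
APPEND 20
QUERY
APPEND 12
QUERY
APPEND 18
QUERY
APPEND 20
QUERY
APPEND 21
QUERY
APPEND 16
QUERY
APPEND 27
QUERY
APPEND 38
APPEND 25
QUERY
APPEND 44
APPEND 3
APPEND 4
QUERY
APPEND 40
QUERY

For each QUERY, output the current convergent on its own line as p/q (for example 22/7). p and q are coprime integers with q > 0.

0/1
1/18
19/343
115/2076
24187/436628
486749/8786879
5865175/105879176
106059899/1914612047
2127063155/38398120116
44774386154/808275134483
718517241619/12970800271844
19444739909867/351019882474271
18509910585323992/334144178239827821
10671323539386234737/192640619108486648742
429316978539198930111/7750105995224365932299

APPEND 0: p_0 = 0·1 + 0 = 0, q_0 = 0·0 + 1 = 1 → 0/1
APPEND 18: p_1 = 18·0 + 1 = 1, q_1 = 18·1 + 0 = 18 → 1/18
APPEND 19: p_2 = 19·1 + 0 = 19, q_2 = 19·18 + 1 = 343 → 19/343
APPEND 6: p_3 = 6·19 + 1 = 115, q_3 = 6·343 + 18 = 2076 → 115/2076
APPEND 26: p_4 = 26·115 + 19 = 3009, q_4 = 26·2076 + 343 = 54319 → 3009/54319
APPEND 8: p_5 = 8·3009 + 115 = 24187, q_5 = 8·54319 + 2076 = 436628 → 24187/436628
APPEND 20: p_6 = 20·24187 + 3009 = 486749, q_6 = 20·436628 + 54319 = 8786879 → 486749/8786879
APPEND 12: p_7 = 12·486749 + 24187 = 5865175, q_7 = 12·8786879 + 436628 = 105879176 → 5865175/105879176
APPEND 18: p_8 = 18·5865175 + 486749 = 106059899, q_8 = 18·105879176 + 8786879 = 1914612047 → 106059899/1914612047
APPEND 20: p_9 = 20·106059899 + 5865175 = 2127063155, q_9 = 20·1914612047 + 105879176 = 38398120116 → 2127063155/38398120116
APPEND 21: p_10 = 21·2127063155 + 106059899 = 44774386154, q_10 = 21·38398120116 + 1914612047 = 808275134483 → 44774386154/808275134483
APPEND 16: p_11 = 16·44774386154 + 2127063155 = 718517241619, q_11 = 16·808275134483 + 38398120116 = 12970800271844 → 718517241619/12970800271844
APPEND 27: p_12 = 27·718517241619 + 44774386154 = 19444739909867, q_12 = 27·12970800271844 + 808275134483 = 351019882474271 → 19444739909867/351019882474271
APPEND 38: p_13 = 38·19444739909867 + 718517241619 = 739618633816565, q_13 = 38·351019882474271 + 12970800271844 = 13351726334294142 → 739618633816565/13351726334294142
APPEND 25: p_14 = 25·739618633816565 + 19444739909867 = 18509910585323992, q_14 = 25·13351726334294142 + 351019882474271 = 334144178239827821 → 18509910585323992/334144178239827821
APPEND 44: p_15 = 44·18509910585323992 + 739618633816565 = 815175684388072213, q_15 = 44·334144178239827821 + 13351726334294142 = 14715695568886718266 → 815175684388072213/14715695568886718266
APPEND 3: p_16 = 3·815175684388072213 + 18509910585323992 = 2464036963749540631, q_16 = 3·14715695568886718266 + 334144178239827821 = 44481230884899982619 → 2464036963749540631/44481230884899982619
APPEND 4: p_17 = 4·2464036963749540631 + 815175684388072213 = 10671323539386234737, q_17 = 4·44481230884899982619 + 14715695568886718266 = 192640619108486648742 → 10671323539386234737/192640619108486648742
APPEND 40: p_18 = 40·10671323539386234737 + 2464036963749540631 = 429316978539198930111, q_18 = 40·192640619108486648742 + 44481230884899982619 = 7750105995224365932299 → 429316978539198930111/7750105995224365932299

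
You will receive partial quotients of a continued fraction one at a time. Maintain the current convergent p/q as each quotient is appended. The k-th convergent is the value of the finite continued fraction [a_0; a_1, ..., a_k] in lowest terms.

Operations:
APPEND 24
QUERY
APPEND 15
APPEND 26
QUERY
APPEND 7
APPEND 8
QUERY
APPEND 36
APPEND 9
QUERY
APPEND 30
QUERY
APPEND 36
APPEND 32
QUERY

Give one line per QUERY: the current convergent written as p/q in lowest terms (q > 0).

24/1
9410/391
539258/22407
175854929/7307043
5295127389/220020694
6110909237245/253917685558

APPEND 24: p_0 = 24·1 + 0 = 24, q_0 = 24·0 + 1 = 1 → 24/1
APPEND 15: p_1 = 15·24 + 1 = 361, q_1 = 15·1 + 0 = 15 → 361/15
APPEND 26: p_2 = 26·361 + 24 = 9410, q_2 = 26·15 + 1 = 391 → 9410/391
APPEND 7: p_3 = 7·9410 + 361 = 66231, q_3 = 7·391 + 15 = 2752 → 66231/2752
APPEND 8: p_4 = 8·66231 + 9410 = 539258, q_4 = 8·2752 + 391 = 22407 → 539258/22407
APPEND 36: p_5 = 36·539258 + 66231 = 19479519, q_5 = 36·22407 + 2752 = 809404 → 19479519/809404
APPEND 9: p_6 = 9·19479519 + 539258 = 175854929, q_6 = 9·809404 + 22407 = 7307043 → 175854929/7307043
APPEND 30: p_7 = 30·175854929 + 19479519 = 5295127389, q_7 = 30·7307043 + 809404 = 220020694 → 5295127389/220020694
APPEND 36: p_8 = 36·5295127389 + 175854929 = 190800440933, q_8 = 36·220020694 + 7307043 = 7928052027 → 190800440933/7928052027
APPEND 32: p_9 = 32·190800440933 + 5295127389 = 6110909237245, q_9 = 32·7928052027 + 220020694 = 253917685558 → 6110909237245/253917685558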